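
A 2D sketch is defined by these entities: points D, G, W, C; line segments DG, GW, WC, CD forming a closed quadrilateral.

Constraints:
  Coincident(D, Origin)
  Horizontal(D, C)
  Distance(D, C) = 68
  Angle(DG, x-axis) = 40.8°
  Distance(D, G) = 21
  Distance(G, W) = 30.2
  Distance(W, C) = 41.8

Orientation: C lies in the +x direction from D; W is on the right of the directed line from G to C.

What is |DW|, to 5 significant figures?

31.642

Checks: |GW| = 30.20 ✓; |WC| = 41.80 ✓.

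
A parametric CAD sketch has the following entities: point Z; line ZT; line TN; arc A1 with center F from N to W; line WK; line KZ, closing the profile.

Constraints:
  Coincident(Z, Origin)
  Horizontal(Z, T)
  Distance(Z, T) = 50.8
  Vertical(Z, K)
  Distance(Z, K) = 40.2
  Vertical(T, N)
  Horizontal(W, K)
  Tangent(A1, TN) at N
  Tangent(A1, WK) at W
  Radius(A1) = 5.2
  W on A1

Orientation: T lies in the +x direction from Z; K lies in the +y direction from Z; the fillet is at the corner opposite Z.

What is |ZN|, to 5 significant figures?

61.690

Z is at the origin; Z and T share the same y with |ZT| = 50.8 and T on the +x side, so T = (50.800, 0.0000). Z and K share the same x with |ZK| = 40.2 and K on the +y side, so K = (0.0000, 40.200). The virtual corner opposite Z is at (50.800, 40.200). Tangency of A1 to TN means the radius FN is perpendicular to TN and since A1 is tangent to WK there, FW ⟂ WK, with radius 5.2, so the center F sits 5.2 in from both sides at F = (45.600, 35.000). That places the tangent points at N = (50.800, 35.000) on TN and W = (45.600, 40.200) on WK. Then |ZN| = |N − Z| = 61.690.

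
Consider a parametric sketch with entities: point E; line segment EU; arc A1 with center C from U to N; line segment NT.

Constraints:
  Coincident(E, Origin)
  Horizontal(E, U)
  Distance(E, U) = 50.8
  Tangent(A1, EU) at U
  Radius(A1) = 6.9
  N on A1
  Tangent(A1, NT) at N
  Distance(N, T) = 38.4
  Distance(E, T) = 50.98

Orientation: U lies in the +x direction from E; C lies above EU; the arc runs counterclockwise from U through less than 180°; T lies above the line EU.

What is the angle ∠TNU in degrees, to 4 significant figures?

114.6°

Checks: ∠(CU, UE) = 90.00° ✓; |CN| = 6.900 ✓; ∠(CN, NT) = 90.00° ✓; |NT| = 38.40 ✓; |ET| = 50.98 ✓.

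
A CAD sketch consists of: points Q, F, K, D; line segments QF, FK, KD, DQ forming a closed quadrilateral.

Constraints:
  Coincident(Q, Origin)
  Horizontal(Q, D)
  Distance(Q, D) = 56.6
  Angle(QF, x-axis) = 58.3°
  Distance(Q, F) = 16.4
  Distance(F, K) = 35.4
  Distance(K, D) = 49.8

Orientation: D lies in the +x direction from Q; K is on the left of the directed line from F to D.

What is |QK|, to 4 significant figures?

51.75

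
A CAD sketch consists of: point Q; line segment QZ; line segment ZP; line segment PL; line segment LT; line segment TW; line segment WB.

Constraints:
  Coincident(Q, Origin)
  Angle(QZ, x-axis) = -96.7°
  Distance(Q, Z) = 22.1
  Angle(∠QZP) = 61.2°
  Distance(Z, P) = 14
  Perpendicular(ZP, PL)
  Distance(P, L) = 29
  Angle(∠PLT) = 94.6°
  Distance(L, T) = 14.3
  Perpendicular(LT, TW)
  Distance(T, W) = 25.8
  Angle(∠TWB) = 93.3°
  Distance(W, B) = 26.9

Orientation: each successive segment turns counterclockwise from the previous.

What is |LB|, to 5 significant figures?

30.093

Q is at the origin; QZ runs at -96.7° with length 22.1, so Z = (-2.5784, -21.949). ∠QZP = 61.2° gives ZP at 22.100° from the x-axis; with |ZP| = 14.0, P = (10.393, -16.682). ZP is perpendicular to PL, so PL runs at 112.10°; with |PL| = 29.0, L = (-0.51753, 10.187). ∠PLT = 94.6° gives LT at -162.50° from the x-axis; with |LT| = 14.3, T = (-14.156, 5.8873). LT ⟂ TW, so TW runs at -72.500°; with |TW| = 25.8, W = (-6.3975, -18.719). ∠TWB = 93.3° gives WB at 14.200° from the x-axis; with |WB| = 26.9, B = (19.681, -12.120). Then |LB| = |B − L| = 30.093.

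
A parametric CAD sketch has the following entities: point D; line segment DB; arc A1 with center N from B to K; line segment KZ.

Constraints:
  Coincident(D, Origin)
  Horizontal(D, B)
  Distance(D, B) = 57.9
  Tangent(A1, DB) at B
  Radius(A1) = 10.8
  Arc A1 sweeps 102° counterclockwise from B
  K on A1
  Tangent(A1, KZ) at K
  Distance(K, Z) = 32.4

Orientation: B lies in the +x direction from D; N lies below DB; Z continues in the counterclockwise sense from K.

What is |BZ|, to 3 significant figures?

44.9

D is at the origin; DB is horizontal with |DB| = 57.9 and B on the +x side, so B = (57.9, 0.00). Since A1 is tangent to DB there, NB ⟂ DB, so N = B + (0, -10.8) = (57.9, -10.8). On A1, B sits at bearing 90° from N; a 102° counterclockwise sweep puts K at bearing 192°, so K = N + 10.8·(cos 192°, sin 192°) = (47.3, -13.0). Since A1 is tangent to KZ there, NK ⟂ KZ, so KZ runs along (−sin 192°, cos 192°); with |KZ| = 32.4, Z = (54.1, -44.7). Then |BZ| = |Z − B| = 44.9.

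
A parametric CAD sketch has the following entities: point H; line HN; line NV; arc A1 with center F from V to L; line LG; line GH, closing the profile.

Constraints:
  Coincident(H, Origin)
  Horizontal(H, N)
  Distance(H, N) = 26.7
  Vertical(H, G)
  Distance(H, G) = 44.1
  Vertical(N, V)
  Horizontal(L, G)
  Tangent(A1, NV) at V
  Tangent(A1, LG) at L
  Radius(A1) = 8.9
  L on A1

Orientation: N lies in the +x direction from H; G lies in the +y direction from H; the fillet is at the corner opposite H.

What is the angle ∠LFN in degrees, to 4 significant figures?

165.8°

H is at the origin; H and N share the same y with |HN| = 26.7 and N on the +x side, so N = (26.70, 0.000). HG is vertical with |HG| = 44.1 and G on the +y side, so G = (0.000, 44.10). The virtual corner opposite H is at (26.70, 44.10). Tangency of A1 to NV means the radius FV is perpendicular to NV and the tangent condition forces FL to be normal to LG, with radius 8.9, so the center F sits 8.9 in from both sides at F = (17.80, 35.20). That places the tangent points at V = (26.70, 35.20) on NV and L = (17.80, 44.10) on LG. Then cos ∠LFN = FL·FN / (|FL||FN|), giving 165.8°.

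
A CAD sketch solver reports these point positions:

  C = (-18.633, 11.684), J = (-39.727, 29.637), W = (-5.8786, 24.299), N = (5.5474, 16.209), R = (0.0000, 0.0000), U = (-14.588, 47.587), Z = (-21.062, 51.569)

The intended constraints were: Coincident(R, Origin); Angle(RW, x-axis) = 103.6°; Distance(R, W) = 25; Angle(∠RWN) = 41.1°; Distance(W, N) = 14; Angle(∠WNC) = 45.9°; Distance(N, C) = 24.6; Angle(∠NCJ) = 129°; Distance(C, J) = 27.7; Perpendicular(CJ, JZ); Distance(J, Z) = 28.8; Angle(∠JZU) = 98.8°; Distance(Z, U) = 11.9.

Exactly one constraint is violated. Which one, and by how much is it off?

Distance(Z, U) = 11.9 — off by 4.30.

R = (0.00, 0.00) ✓; RW at 103.6° ✓; |RW| = 25.00 ✓; ∠RWN = 41.10° ✓; |WN| = 14.00 ✓; ∠WNC = 45.90° ✓; |NC| = 24.60 ✓; ∠NCJ = 129.0° ✓; |CJ| = 27.70 ✓; ∠(CJ, JZ) = 90.00° ✓; |JZ| = 28.80 ✓; ∠JZU = 98.80° ✓; |ZU| = 7.601 ✗.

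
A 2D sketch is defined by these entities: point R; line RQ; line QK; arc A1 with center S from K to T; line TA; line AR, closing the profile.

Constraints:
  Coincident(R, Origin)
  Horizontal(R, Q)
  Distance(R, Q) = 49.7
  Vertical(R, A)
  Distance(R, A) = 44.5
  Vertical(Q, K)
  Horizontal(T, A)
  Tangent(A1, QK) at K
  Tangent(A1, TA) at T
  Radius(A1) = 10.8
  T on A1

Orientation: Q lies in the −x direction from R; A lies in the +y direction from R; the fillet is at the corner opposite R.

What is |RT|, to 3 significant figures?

59.1

R is at the origin; RQ is horizontal with |RQ| = 49.7 and Q on the −x side, so Q = (-49.7, 0.00). R and A share the same x with |RA| = 44.5 and A on the +y side, so A = (0.00, 44.5). The virtual corner opposite R is at (-49.7, 44.5). Tangency of A1 to QK means the radius SK is perpendicular to QK and tangency of A1 to TA means the radius ST is perpendicular to TA, with radius 10.8, so the center S sits 10.8 in from both sides at S = (-38.9, 33.7). That places the tangent points at K = (-49.7, 33.7) on QK and T = (-38.9, 44.5) on TA. Then |RT| = |T − R| = 59.1.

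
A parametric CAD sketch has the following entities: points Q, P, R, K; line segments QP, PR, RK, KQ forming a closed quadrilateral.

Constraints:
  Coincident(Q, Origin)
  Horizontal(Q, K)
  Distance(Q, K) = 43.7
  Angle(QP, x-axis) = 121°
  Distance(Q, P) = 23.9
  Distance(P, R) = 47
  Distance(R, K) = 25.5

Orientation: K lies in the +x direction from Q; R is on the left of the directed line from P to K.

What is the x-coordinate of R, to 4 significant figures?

34.57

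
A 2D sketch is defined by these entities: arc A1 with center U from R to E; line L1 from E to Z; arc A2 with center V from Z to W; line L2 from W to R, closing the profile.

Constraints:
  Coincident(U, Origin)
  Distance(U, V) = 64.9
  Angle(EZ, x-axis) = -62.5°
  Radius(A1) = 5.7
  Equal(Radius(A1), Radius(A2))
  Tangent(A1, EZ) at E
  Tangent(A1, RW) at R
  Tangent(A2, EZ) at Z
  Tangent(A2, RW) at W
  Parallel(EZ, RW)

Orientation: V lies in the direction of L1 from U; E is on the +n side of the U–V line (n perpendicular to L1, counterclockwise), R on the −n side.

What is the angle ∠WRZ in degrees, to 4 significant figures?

9.963°

Tangency of A1 to both parallel lines with radius 5.7 puts E and R at U ± 5.7·n: E = (5.056, 2.632), R = (-5.056, -2.632). Equal radii place Z and W the same way about V: Z = V + 5.7·n = (35.02, -54.94), W = V − 5.7·n = (24.91, -60.20). Then cos ∠WRZ = RW·RZ / (|RW||RZ|), giving 9.963°.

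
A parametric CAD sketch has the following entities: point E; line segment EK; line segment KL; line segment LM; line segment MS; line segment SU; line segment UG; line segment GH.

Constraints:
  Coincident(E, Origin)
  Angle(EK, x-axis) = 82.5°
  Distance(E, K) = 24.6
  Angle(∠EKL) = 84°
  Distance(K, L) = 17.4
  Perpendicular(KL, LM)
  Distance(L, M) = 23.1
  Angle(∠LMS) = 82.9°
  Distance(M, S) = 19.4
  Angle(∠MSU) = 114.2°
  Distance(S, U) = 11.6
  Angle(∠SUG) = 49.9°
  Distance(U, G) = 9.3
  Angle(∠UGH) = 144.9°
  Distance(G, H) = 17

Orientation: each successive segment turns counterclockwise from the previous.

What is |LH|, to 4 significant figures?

28.15

∠SUG = 49.9° gives UG at -158.5° from the x-axis; with |UG| = 9.3, G = (-0.4333, 11.23). ∠UGH = 144.9° gives GH at -123.4° from the x-axis; with |GH| = 17.0, H = (-9.791, -2.961). Then |LH| = |H − L| = 28.15.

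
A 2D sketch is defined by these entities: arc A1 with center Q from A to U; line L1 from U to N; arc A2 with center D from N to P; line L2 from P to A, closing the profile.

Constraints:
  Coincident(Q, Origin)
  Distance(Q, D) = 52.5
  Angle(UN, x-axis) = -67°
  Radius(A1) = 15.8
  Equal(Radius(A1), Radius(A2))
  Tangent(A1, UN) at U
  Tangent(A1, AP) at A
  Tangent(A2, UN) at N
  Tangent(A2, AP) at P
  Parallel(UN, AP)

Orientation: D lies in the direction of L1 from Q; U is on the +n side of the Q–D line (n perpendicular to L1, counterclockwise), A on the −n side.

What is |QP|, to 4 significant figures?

54.83

The slot axis is L1's direction at -67.0°, so u = (cos -67.0°, sin -67.0°) = (0.3907, -0.9205) and n = (−sin -67.0°, cos -67.0°) = (0.9205, 0.3907). Q is at the origin and D lies 52.5 along u from Q, so D = 52.5·u = (20.51, -48.33). Tangency of A1 to both parallel lines with radius 15.8 puts U and A at Q ± 15.8·n: U = (14.54, 6.174), A = (-14.54, -6.174). Equal radii place N and P the same way about D: N = D + 15.8·n = (35.06, -42.15), P = D − 15.8·n = (5.969, -54.50). Then |QP| = |P − Q| = 54.83.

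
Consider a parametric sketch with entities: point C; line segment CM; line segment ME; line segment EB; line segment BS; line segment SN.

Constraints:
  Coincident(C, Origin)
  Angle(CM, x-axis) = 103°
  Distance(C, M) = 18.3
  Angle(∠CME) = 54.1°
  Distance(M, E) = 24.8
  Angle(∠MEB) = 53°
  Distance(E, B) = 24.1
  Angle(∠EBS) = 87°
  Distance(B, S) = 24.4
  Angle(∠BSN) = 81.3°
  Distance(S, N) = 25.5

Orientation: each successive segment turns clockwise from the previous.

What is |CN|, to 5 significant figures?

28.091

C is at the origin; CM runs at 103.0° with length 18.3, so M = (-4.1166, 17.831). ∠CME = 54.1° gives ME at -22.900° from the x-axis; with |ME| = 24.8, E = (18.729, 8.1807). ∠MEB = 53.0° gives EB at -149.90° from the x-axis; with |EB| = 24.1, B = (-2.1214, -3.9057). ∠EBS = 87.0° gives BS at 117.10° from the x-axis; with |BS| = 24.4, S = (-13.237, 17.815). ∠BSN = 81.3° gives SN at 18.400° from the x-axis; with |SN| = 25.5, N = (10.960, 25.865). Then |CN| = |N − C| = 28.091.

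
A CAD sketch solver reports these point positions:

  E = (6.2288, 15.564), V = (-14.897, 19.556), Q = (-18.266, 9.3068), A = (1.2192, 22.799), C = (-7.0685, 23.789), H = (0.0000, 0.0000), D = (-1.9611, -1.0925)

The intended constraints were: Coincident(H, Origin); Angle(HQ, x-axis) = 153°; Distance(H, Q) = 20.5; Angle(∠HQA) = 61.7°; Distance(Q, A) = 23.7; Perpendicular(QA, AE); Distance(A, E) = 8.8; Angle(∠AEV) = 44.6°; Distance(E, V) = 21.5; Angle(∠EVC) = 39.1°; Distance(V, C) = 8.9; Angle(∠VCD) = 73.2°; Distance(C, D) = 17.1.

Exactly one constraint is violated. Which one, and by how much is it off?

Distance(C, D) = 17.1 — off by 8.30.

H = (0.00, 0.00) ✓; HQ at 153.0° ✓; |HQ| = 20.50 ✓; ∠HQA = 61.70° ✓; |QA| = 23.70 ✓; ∠(QA, AE) = 90.00° ✓; |AE| = 8.800 ✓; ∠AEV = 44.60° ✓; |EV| = 21.50 ✓; ∠EVC = 39.10° ✓; |VC| = 8.900 ✓; ∠VCD = 73.20° ✓; |CD| = 25.40 ✗.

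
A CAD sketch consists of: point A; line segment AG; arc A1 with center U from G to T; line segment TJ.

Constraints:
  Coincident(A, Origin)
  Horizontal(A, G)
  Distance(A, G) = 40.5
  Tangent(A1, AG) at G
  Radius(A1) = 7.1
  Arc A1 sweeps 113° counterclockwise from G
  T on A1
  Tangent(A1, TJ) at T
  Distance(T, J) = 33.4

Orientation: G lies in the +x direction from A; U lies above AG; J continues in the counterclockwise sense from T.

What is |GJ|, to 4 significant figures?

41.14

On A1, G sits at bearing -90° from U; a 113° counterclockwise sweep puts T at bearing 23°, so T = U + 7.1·(cos 23°, sin 23°) = (47.04, 9.874). Tangency of A1 to TJ means the radius UT is perpendicular to TJ, so TJ runs along (−sin 23°, cos 23°); with |TJ| = 33.4, J = (33.99, 40.62). Then |GJ| = |J − G| = 41.14.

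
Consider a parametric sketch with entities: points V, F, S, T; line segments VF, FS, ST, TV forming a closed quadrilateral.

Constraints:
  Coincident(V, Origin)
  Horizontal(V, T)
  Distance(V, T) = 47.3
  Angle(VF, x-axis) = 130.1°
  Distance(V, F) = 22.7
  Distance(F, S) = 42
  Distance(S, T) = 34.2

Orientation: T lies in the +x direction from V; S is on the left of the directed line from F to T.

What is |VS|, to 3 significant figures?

37.6

Checks: |FS| = 42.00 ✓; |ST| = 34.20 ✓.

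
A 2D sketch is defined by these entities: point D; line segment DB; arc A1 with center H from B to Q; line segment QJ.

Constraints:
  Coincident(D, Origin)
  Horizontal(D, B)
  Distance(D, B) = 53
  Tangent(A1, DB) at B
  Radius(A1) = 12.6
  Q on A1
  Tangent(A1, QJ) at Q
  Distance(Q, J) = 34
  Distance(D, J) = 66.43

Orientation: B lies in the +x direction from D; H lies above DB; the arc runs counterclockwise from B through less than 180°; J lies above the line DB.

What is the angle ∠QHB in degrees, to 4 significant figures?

121.8°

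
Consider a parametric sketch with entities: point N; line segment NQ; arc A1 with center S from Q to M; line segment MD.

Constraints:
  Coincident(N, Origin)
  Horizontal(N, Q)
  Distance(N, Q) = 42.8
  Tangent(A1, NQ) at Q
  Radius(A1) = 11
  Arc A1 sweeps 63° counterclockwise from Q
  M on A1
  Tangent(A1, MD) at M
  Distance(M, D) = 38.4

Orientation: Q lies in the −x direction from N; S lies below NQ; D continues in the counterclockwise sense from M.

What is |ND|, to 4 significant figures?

80.76

N is at the origin; NQ is horizontal with |NQ| = 42.8 and Q on the −x side, so Q = (-42.80, 0.000). Tangency of A1 to NQ means the radius SQ is perpendicular to NQ, so S = Q + (0, -11) = (-42.80, -11.00). On A1, Q sits at bearing 90° from S; a 63° counterclockwise sweep puts M at bearing 153°, so M = S + 11.0·(cos 153°, sin 153°) = (-52.60, -6.006). The tangent condition forces SM to be normal to MD, so MD runs along (−sin 153°, cos 153°); with |MD| = 38.4, D = (-70.03, -40.22). Then |ND| = |D − N| = 80.76.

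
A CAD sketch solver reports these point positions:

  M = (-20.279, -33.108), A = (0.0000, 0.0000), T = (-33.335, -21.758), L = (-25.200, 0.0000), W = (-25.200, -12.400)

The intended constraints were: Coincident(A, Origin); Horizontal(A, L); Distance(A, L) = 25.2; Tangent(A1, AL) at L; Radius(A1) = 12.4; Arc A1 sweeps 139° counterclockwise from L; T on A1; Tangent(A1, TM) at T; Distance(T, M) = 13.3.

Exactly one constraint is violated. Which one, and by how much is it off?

Distance(T, M) = 13.3 — off by 4.00.

A = (0.00, 0.00) ✓; A.y = 0.00, L.y = 0.00 ✓; |AL| = 25.20 ✓; ∠(WL, LA) = 90.00° ✓; |WL| = 12.40 ✓; bearing(W→T) − bearing(W→L) = 139.0° ✓; |WT| = 12.40 ✓; ∠(WT, TM) = 90.00° ✓; |TM| = 17.30 ✗.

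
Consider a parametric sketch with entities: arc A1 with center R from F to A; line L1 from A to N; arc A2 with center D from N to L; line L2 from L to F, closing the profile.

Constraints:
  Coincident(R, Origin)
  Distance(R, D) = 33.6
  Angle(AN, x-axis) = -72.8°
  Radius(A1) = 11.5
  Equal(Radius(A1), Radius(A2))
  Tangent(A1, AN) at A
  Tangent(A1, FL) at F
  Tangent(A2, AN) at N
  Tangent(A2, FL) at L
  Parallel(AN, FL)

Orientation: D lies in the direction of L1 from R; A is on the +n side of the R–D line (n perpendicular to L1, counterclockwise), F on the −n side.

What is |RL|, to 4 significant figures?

35.51

The slot axis is L1's direction at -72.8°, so u = (cos -72.8°, sin -72.8°) = (0.2957, -0.9553) and n = (−sin -72.8°, cos -72.8°) = (0.9553, 0.2957). R is at the origin and D lies 33.6 along u from R, so D = 33.6·u = (9.936, -32.10). Tangency of A1 to both parallel lines with radius 11.5 puts A and F at R ± 11.5·n: A = (10.99, 3.401), F = (-10.99, -3.401). Equal radii place N and L the same way about D: N = D + 11.5·n = (20.92, -28.70), L = D − 11.5·n = (-1.050, -35.50). Then |RL| = |L − R| = 35.51.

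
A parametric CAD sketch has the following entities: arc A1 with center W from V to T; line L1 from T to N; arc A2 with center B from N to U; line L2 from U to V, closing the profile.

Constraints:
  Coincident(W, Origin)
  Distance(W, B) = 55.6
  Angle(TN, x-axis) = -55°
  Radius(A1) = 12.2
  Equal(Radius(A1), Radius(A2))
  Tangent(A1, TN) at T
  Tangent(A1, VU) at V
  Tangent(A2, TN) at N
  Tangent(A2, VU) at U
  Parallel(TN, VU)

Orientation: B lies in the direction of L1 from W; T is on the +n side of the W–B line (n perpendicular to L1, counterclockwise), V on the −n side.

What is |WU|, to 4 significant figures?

56.92

The slot axis is L1's direction at -55.0°, so u = (cos -55.0°, sin -55.0°) = (0.5736, -0.8192) and n = (−sin -55.0°, cos -55.0°) = (0.8192, 0.5736). W is at the origin and B lies 55.6 along u from W, so B = 55.6·u = (31.89, -45.54). Tangency of A1 to both parallel lines with radius 12.2 puts T and V at W ± 12.2·n: T = (9.994, 6.998), V = (-9.994, -6.998). Equal radii place N and U the same way about B: N = B + 12.2·n = (41.88, -38.55), U = B − 12.2·n = (21.90, -52.54). Then |WU| = |U − W| = 56.92.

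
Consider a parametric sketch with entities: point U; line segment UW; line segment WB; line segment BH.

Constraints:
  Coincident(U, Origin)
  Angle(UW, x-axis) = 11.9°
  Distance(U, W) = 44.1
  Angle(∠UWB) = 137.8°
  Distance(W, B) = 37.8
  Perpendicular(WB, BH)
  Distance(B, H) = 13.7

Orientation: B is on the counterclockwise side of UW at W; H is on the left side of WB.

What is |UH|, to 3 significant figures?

72.2

U is at the origin; UW runs at 11.9° with length 44.1, so W = 44.1·(cos 11.9°, sin 11.9°) = (43.2, 9.09). ∠UWB = 137.8°, so WB runs at 11.9° + (180° − 137.8°) = 54.1° from the x-axis; with |WB| = 37.8, B = W + 37.8·(cos 54.1°, sin 54.1°) = (65.3, 39.7). WB is perpendicular to BH; with |BH| = 13.7 on the left of WB, H = B + 13.7·(-0.810, 0.586) = (54.2, 47.7). Then |UH| = |H − U| = 72.2.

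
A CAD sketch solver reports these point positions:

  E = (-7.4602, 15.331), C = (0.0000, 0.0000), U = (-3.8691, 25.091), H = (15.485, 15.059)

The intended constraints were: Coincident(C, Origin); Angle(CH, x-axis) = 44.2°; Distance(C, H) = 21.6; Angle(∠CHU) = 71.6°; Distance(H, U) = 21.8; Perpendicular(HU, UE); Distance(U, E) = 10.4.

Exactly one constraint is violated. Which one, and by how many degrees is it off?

Perpendicular(HU, UE) — off by 7.20°.

C = (0.00, 0.00) ✓; CH at 44.20° ✓; |CH| = 21.60 ✓; ∠CHU = 71.60° ✓; |HU| = 21.80 ✓; ∠(HU, UE) = 97.20° ✗; |UE| = 10.40 ✓.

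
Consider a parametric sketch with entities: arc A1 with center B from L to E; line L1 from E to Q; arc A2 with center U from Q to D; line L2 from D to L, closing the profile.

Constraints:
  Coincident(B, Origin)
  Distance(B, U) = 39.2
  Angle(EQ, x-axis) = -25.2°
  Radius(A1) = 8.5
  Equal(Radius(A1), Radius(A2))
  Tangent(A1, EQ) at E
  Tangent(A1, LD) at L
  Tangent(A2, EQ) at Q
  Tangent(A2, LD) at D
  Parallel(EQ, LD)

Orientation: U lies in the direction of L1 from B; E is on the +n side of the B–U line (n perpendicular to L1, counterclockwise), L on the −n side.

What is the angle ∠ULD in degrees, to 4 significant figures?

12.23°

The slot axis is L1's direction at -25.2°, so u = (cos -25.2°, sin -25.2°) = (0.9048, -0.4258) and n = (−sin -25.2°, cos -25.2°) = (0.4258, 0.9048). B is at the origin and U lies 39.2 along u from B, so U = 39.2·u = (35.47, -16.69). Tangency of A1 to both parallel lines with radius 8.5 puts E and L at B ± 8.5·n: E = (3.619, 7.691), L = (-3.619, -7.691). Equal radii place Q and D the same way about U: Q = U + 8.5·n = (39.09, -9.000), D = U − 8.5·n = (31.85, -24.38). Then cos ∠ULD = LU·LD / (|LU||LD|), giving 12.23°.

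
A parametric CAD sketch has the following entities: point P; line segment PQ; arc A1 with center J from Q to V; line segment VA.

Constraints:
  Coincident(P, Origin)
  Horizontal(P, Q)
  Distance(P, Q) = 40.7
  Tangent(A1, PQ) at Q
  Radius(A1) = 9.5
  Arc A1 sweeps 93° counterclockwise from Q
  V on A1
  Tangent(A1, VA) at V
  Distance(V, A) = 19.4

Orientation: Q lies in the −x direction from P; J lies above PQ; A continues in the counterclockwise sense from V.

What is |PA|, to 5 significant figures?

43.604

P is at the origin; PQ is horizontal with |PQ| = 40.7 and Q on the −x side, so Q = (-40.700, 0.0000). Tangency of A1 to PQ means the radius JQ is perpendicular to PQ, so J = Q + (0, 9.5) = (-40.700, 9.5000). On A1, Q sits at bearing -90° from J; a 93° counterclockwise sweep puts V at bearing 3°, so V = J + 9.5·(cos 3°, sin 3°) = (-31.213, 9.9972). The tangent condition forces JV to be normal to VA, so VA runs along (−sin 3°, cos 3°); with |VA| = 19.4, A = (-32.228, 29.371). Then |PA| = |A − P| = 43.604.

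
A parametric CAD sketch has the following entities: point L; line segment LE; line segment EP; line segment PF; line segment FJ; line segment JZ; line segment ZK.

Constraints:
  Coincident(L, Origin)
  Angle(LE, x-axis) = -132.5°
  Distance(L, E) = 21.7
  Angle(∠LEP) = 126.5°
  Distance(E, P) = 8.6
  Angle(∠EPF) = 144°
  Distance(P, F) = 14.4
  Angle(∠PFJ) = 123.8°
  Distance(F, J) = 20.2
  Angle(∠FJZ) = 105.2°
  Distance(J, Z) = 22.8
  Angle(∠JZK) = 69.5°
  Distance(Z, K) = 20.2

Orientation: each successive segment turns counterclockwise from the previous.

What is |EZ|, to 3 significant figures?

33.9

L is at the origin; LE runs at -132.5° with length 21.7, so E = (-14.7, -16.0). ∠LEP = 126.5° gives EP at -79.0° from the x-axis; with |EP| = 8.6, P = (-13.0, -24.4). ∠EPF = 144.0° gives PF at -43.0° from the x-axis; with |PF| = 14.4, F = (-2.49, -34.3). ∠PFJ = 123.8° gives FJ at 13.2° from the x-axis; with |FJ| = 20.2, J = (17.2, -29.6). ∠FJZ = 105.2° gives JZ at 88.0° from the x-axis; with |JZ| = 22.8, Z = (18.0, -6.86). Then |EZ| = |Z − E| = 33.9.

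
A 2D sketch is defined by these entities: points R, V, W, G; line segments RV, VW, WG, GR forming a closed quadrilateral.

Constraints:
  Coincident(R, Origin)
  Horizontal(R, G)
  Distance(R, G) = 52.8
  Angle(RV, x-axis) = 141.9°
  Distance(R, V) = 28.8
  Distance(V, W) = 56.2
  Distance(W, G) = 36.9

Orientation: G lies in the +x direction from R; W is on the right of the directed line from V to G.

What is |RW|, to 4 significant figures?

27.42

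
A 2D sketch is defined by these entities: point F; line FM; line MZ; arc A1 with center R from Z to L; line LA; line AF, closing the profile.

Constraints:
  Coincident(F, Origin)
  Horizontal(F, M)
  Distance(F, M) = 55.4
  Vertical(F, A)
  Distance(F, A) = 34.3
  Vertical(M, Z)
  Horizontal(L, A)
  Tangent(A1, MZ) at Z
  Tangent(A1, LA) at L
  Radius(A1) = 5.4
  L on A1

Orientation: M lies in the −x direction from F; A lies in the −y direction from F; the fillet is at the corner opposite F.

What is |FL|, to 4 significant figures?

60.63

F is at the origin; F and M share the same y with |FM| = 55.4 and M on the −x side, so M = (-55.40, 0.000). FA is vertical with |FA| = 34.3 and A on the −y side, so A = (0.000, -34.30). The virtual corner opposite F is at (-55.40, -34.30). Since A1 is tangent to MZ there, RZ ⟂ MZ and tangency of A1 to LA means the radius RL is perpendicular to LA, with radius 5.4, so the center R sits 5.4 in from both sides at R = (-50.00, -28.90). That places the tangent points at Z = (-55.40, -28.90) on MZ and L = (-50.00, -34.30) on LA. Then |FL| = |L − F| = 60.63.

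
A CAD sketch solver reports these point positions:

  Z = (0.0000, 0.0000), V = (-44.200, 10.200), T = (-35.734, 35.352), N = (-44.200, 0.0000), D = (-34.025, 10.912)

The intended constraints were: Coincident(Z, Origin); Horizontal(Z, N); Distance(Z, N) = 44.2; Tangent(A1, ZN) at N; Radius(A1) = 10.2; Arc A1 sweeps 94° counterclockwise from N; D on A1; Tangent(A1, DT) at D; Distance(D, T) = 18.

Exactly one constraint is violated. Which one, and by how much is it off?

Distance(D, T) = 18 — off by 6.50.

Z = (0.00, 0.00) ✓; Z.y = 0.00, N.y = 0.00 ✓; |ZN| = 44.20 ✓; ∠(VN, NZ) = 90.00° ✓; |VN| = 10.20 ✓; bearing(V→D) − bearing(V→N) = 94.00° ✓; |VD| = 10.20 ✓; ∠(VD, DT) = 90.00° ✓; |DT| = 24.50 ✗.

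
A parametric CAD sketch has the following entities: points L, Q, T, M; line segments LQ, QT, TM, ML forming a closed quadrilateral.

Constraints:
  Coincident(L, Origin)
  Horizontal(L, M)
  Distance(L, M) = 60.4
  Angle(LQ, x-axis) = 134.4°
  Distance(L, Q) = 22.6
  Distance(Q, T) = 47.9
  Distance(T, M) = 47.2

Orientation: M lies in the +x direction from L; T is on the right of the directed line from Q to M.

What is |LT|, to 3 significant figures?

25.3

Checks: |QT| = 47.90 ✓; |TM| = 47.20 ✓.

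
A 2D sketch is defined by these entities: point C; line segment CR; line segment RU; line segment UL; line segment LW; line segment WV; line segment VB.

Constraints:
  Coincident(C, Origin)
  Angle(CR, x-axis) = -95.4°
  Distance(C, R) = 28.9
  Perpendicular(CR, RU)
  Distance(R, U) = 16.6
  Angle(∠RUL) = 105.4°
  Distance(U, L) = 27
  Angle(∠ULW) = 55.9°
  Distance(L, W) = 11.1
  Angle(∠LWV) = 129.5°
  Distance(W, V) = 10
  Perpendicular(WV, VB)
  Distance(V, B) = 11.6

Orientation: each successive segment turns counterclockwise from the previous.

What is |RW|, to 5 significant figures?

26.090

C is at the origin; CR runs at -95.4° with length 28.9, so R = (-2.7197, -28.772). CR is perpendicular to RU, so RU runs at -5.4000°; with |RU| = 16.6, U = (13.807, -30.334). ∠RUL = 105.4° gives UL at 69.200° from the x-axis; with |UL| = 27.0, L = (23.394, -5.0936). ∠ULW = 55.9° gives LW at -166.70° from the x-axis; with |LW| = 11.1, W = (12.592, -7.6472). Then |RW| = |W − R| = 26.090.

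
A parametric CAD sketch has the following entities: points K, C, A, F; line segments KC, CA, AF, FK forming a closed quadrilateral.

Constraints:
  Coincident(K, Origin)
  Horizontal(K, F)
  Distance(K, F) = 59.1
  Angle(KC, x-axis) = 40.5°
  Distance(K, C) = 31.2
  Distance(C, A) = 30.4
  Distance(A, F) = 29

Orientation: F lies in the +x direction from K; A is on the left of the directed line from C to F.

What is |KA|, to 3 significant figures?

60.1

Checks: KC at 40.50° ✓; |CA| = 30.40 ✓; |AF| = 29.00 ✓.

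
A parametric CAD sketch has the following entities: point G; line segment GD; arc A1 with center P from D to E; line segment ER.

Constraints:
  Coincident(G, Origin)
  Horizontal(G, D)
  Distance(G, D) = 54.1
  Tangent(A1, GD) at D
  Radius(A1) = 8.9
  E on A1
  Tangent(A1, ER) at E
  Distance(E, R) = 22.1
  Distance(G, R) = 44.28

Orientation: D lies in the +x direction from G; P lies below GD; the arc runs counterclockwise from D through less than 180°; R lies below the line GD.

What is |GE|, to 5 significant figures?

46.347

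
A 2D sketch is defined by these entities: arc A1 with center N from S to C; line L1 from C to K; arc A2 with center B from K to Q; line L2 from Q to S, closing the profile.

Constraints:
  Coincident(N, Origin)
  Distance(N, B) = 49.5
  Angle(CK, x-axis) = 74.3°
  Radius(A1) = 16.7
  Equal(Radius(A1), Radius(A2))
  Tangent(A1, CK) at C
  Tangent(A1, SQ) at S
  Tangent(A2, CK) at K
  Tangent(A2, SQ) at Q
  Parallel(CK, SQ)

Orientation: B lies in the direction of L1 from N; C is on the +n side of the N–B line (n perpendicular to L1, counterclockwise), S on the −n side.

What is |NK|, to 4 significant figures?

52.24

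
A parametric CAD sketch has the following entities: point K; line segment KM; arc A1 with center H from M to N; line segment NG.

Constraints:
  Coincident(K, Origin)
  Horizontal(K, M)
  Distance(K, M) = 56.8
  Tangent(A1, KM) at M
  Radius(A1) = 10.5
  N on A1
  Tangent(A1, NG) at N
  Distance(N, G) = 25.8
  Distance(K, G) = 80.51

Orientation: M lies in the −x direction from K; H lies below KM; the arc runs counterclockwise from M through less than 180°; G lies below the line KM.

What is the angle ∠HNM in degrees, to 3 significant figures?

52.4°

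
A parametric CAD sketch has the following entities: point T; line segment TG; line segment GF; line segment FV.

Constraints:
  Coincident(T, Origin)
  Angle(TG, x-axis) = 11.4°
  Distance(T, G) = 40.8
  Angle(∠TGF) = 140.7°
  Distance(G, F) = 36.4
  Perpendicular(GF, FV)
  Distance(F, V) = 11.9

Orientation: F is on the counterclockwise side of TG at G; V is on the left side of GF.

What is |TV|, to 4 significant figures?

69.39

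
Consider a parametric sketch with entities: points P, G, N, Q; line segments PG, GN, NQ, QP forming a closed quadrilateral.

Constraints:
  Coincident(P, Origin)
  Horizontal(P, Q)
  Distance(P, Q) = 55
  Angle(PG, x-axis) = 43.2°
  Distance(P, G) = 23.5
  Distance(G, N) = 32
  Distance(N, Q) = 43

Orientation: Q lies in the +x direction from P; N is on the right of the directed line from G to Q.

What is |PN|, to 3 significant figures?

21.8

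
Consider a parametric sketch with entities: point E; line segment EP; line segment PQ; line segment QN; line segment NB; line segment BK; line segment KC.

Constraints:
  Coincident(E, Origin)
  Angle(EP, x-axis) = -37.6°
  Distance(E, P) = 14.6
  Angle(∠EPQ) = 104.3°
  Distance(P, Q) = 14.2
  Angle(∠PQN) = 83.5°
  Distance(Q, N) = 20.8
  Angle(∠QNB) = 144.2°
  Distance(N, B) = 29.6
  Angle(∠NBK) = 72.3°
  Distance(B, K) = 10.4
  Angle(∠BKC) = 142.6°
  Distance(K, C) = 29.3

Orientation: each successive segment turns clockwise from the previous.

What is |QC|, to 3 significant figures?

24.1

∠NBK = 72.3° gives BK at 6.70° from the x-axis; with |BK| = 10.4, K = (-14.0, 16.6). ∠BKC = 142.6° gives KC at -30.7° from the x-axis; with |KC| = 29.3, C = (11.2, 1.60). Then |QC| = |C − Q| = 24.1.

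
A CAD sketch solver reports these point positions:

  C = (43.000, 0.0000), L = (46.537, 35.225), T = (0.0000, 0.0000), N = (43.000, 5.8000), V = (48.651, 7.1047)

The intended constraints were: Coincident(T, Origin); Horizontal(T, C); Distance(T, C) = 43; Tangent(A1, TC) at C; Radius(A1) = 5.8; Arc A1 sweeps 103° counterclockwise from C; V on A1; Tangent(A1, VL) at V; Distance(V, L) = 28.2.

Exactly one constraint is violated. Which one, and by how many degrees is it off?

Tangent(A1, VL) at V — off by 8.70°.

T = (0.00, 0.00) ✓; T.y = 0.00, C.y = 0.00 ✓; |TC| = 43.00 ✓; ∠(NC, CT) = 90.00° ✓; |NC| = 5.800 ✓; bearing(N→V) − bearing(N→C) = 103.0° ✓; |NV| = 5.800 ✓; ∠(NV, VL) = 98.70° ✗; |VL| = 28.20 ✓.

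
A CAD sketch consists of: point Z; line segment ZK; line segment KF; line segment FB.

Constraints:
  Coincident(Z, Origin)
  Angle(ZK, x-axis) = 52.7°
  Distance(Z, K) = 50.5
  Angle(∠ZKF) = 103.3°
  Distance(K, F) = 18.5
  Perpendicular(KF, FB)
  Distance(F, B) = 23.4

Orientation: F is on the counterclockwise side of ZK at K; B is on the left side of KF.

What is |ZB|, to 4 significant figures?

39.62

Z is at the origin; ZK runs at 52.7° with length 50.5, so K = 50.5·(cos 52.7°, sin 52.7°) = (30.60, 40.17). ∠ZKF = 103.3°, so KF runs at 52.7° + (180° − 103.3°) = 129.4° from the x-axis; with |KF| = 18.5, F = K + 18.5·(cos 129.4°, sin 129.4°) = (18.86, 54.47). KF is perpendicular to FB; with |FB| = 23.4 on the left of KF, B = F + 23.4·(-0.7727, -0.6347) = (0.7779, 39.61). Then |ZB| = |B − Z| = 39.62.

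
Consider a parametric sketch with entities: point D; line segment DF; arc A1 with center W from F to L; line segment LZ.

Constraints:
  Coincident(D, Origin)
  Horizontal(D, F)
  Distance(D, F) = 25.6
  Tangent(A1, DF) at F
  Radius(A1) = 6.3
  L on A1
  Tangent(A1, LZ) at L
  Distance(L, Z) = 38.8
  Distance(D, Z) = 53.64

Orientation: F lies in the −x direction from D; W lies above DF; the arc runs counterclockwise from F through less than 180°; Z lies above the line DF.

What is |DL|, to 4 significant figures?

20.95

D is at the origin; D and F share the same y with |DF| = 25.6 and F on the −x side, so F = (-25.60, 0.000). A1 meets DF tangentially, so WF is at right angles to DF, so W = F + (0, 6.3) = (-25.60, 6.300). Since WL ⟂ LZ (tangency), |WZ| = √(6.3² + 38.8²) = 39.31 regardless of where L sits on A1. So Z lies on both circle(D, 53.64) and circle(W, 39.31); the above-DF intersection is Z = (-28.39, 45.51). L is the foot of the tangent from Z: L = (-19.47, 7.749).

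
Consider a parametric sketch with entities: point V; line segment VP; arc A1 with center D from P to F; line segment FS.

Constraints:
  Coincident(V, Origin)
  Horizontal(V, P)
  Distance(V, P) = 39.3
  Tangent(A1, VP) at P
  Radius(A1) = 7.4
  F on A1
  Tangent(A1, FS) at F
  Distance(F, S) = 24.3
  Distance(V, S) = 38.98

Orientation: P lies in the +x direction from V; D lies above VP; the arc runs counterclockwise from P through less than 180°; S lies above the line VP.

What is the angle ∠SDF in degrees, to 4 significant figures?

73.06°

Checks: |DF| = 7.400 ✓; ∠(DF, FS) = 90.00° ✓; |FS| = 24.30 ✓; |VS| = 38.98 ✓.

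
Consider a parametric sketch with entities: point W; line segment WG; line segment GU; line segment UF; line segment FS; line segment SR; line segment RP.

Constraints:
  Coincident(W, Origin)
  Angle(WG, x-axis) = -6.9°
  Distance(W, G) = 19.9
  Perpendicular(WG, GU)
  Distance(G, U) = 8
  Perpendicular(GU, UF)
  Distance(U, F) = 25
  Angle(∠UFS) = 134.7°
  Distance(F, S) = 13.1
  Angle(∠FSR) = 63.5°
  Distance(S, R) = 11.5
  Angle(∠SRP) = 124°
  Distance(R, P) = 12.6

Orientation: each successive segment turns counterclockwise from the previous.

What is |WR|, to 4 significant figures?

5.961

∠UFS = 134.7° gives FS at -141.6° from the x-axis; with |FS| = 13.1, S = (-14.37, 0.4177). ∠FSR = 63.5° gives SR at -25.10° from the x-axis; with |SR| = 11.5, R = (-3.954, -4.461). Then |WR| = |R − W| = 5.961.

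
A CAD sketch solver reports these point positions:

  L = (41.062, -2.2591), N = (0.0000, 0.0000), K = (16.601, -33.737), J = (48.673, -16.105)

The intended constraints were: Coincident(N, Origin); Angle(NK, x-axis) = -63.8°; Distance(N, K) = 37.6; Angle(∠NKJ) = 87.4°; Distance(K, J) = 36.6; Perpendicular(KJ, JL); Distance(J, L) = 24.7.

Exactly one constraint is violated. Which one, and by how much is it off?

Distance(J, L) = 24.7 — off by 8.90.

N = (0.00, 0.00) ✓; NK at -63.80° ✓; |NK| = 37.60 ✓; ∠NKJ = 87.40° ✓; |KJ| = 36.60 ✓; ∠(KJ, JL) = 90.00° ✓; |JL| = 15.80 ✗.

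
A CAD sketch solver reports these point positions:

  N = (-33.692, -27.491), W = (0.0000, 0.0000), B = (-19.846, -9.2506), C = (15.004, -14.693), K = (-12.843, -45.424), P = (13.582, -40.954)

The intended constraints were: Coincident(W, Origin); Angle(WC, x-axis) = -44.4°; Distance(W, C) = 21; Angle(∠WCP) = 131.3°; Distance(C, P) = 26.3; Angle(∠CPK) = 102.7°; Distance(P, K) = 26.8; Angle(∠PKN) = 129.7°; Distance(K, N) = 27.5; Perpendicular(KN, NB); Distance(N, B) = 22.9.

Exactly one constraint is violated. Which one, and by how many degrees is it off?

Perpendicular(KN, NB) — off by 3.50°.

W = (0.00, 0.00) ✓; WC at -44.40° ✓; |WC| = 21.00 ✓; ∠WCP = 131.3° ✓; |CP| = 26.30 ✓; ∠CPK = 102.7° ✓; |PK| = 26.80 ✓; ∠PKN = 129.7° ✓; |KN| = 27.50 ✓; ∠(KN, NB) = 86.50° ✗; |NB| = 22.90 ✓.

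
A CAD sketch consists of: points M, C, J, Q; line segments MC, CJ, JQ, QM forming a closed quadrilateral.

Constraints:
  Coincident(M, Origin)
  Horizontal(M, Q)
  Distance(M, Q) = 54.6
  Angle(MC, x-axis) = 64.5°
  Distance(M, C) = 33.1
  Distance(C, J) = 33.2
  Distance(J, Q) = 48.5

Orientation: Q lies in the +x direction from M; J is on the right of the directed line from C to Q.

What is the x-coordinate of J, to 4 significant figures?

6.156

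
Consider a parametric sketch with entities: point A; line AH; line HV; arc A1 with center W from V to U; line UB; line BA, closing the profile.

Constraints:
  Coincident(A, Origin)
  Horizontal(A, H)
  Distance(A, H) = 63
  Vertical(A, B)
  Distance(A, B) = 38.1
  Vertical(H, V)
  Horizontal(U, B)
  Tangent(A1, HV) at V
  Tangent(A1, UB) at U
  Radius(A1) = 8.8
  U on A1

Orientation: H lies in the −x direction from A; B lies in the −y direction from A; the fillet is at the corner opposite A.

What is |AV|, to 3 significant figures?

69.5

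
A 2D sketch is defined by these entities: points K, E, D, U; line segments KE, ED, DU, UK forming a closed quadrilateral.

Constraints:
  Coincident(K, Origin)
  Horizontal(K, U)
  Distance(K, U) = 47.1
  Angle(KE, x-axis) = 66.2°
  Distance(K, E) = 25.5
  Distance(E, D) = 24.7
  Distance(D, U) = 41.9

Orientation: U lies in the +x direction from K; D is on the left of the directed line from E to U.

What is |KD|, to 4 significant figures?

48.59

Checks: |KU| = 47.10 ✓; |KE| = 25.50 ✓; |ED| = 24.70 ✓; |DU| = 41.90 ✓.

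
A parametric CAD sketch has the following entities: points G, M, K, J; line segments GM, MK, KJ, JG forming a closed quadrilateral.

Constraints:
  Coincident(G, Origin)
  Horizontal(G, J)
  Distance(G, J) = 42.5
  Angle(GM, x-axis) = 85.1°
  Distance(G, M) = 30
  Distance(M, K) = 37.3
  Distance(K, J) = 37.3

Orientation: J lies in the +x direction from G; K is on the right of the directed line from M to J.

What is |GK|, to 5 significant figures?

9.3625

Checks: |MK| = 37.30 ✓; |KJ| = 37.30 ✓.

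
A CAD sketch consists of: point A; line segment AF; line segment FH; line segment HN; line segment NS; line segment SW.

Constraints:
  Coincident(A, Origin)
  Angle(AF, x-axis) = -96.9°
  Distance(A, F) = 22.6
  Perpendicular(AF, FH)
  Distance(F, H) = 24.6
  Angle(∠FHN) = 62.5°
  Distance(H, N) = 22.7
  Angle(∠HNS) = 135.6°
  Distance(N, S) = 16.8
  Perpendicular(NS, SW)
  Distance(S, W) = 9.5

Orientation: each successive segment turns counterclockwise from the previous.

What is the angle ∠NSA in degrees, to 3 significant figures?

38.0°

∠FHN = 62.5° gives HN at 111° from the x-axis; with |HN| = 22.7, N = (13.7, -4.14). ∠HNS = 135.6° gives NS at 155° from the x-axis; with |NS| = 16.8, S = (-1.51, 2.96). Then cos ∠NSA = SN·SA / (|SN||SA|), giving 38.0°.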